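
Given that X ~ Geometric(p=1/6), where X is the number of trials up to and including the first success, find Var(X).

For X ~ Geometric(p=1/6), where X is the number of trials up to and including the first success:
Var(X) = 30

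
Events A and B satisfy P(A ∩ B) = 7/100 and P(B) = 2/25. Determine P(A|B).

P(A|B) = P(A ∩ B) / P(B)
= (7/100) / (2/25)
= 7/8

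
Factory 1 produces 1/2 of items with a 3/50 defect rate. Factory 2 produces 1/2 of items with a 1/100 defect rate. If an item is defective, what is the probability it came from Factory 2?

Using Bayes' theorem:
P(F1) = 1/2, P(D|F1) = 3/50
P(F2) = 1/2, P(D|F2) = 1/100
P(D) = P(D|F1)P(F1) + P(D|F2)P(F2)
     = \frac{7}{200}
P(F2|D) = P(D|F2)P(F2) / P(D)
= \frac{1}{7}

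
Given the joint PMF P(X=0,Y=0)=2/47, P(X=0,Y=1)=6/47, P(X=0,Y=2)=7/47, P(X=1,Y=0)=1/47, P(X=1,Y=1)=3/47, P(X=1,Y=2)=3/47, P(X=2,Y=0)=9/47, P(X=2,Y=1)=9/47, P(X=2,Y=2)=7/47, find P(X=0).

P(X=0) = P(X=0,Y=0) + P(X=0,Y=1) + P(X=0,Y=2)
= 2/47 + 6/47 + 7/47
= 15/47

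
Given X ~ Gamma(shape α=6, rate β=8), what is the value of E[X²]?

Using the identity E[X²] = Var(X) + (E[X])²:
E[X] = \frac{3}{4}
Var(X) = \frac{3}{32}
E[X²] = \frac{3}{32} + (\frac{3}{4})²
= \frac{21}{32}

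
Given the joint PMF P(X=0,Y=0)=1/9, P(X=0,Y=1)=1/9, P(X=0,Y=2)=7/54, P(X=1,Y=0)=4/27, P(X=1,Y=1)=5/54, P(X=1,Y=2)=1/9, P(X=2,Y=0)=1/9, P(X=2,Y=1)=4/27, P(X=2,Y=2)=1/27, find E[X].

First find marginal of X:
P(X=0) = 19/54
P(X=1) = 19/54
P(X=2) = 8/27
E[X] = 0 × 19/54 + 1 × 19/54 + 2 × 8/27 = 17/18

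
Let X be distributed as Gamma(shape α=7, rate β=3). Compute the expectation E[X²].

Using the identity E[X²] = Var(X) + (E[X])²:
E[X] = \frac{7}{3}
Var(X) = \frac{7}{9}
E[X²] = \frac{7}{9} + (\frac{7}{3})²
= \frac{56}{9}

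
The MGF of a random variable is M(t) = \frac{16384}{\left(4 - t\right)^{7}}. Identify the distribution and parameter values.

The MGF M(t) = \frac{16384}{\left(4 - t\right)^{7}} is the standard form for the Gamma distribution.
Comparing with the known MGF formula identifies: Gamma(shape α=7, rate β=4)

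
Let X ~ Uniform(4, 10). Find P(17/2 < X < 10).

P(17/2 < X < 10) = ∫_{17/2}^{10} f(x) dx
where f(x) = \frac{1}{6}
= \frac{1}{4}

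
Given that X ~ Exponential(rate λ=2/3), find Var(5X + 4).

For X ~ Exponential(rate λ=2/3):
Var(X) = \frac{9}{4}
Var(5X + 4) = (5)² × Var(X) = 25 × \frac{9}{4} = \frac{225}{4}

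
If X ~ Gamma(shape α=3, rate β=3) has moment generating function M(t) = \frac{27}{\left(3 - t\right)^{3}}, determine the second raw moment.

To find E[X^2], compute M^(2)(0):
M^(1)(t) = \frac{81}{\left(3 - t\right)^{4}}
M^(2)(t) = \frac{324}{\left(3 - t\right)^{5}}
M^(2)(0) = \frac{4}{3}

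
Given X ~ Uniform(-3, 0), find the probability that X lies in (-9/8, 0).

P(-9/8 < X < 0) = ∫_{-9/8}^{0} f(x) dx
where f(x) = \frac{1}{3}
= \frac{3}{8}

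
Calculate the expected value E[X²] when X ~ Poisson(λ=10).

Using the identity E[X²] = Var(X) + (E[X])²:
E[X] = 10
Var(X) = 10
E[X²] = 10 + (10)²
= 110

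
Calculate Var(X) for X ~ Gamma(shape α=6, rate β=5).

For X ~ Gamma(shape α=6, rate β=5):
Var(X) = \frac{6}{25}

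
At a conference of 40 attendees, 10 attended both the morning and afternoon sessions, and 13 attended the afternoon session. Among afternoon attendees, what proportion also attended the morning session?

P(A ∩ B) = 10/40 = 1/4
P(B) = 13/40
P(A|B) = P(A ∩ B) / P(B) = (1/4) / (13/40) = 10/13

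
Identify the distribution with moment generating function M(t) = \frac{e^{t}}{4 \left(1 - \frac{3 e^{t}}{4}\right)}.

The MGF M(t) = \frac{e^{t}}{4 \left(1 - \frac{3 e^{t}}{4}\right)} is the standard form for the Geometric distribution.
Comparing with the known MGF formula identifies: Geometric(p=1/4), X = trial number of first success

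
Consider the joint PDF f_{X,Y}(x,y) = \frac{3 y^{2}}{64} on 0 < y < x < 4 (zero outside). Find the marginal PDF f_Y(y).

f_Y(y) = ∫_y^4 \frac{3 y^{2}}{64} dx = \frac{3 y^{2} \left(4 - y\right)}{64}
for 0 < y < 4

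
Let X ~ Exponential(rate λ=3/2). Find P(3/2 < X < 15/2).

P(3/2 < X < 15/2) = ∫_{3/2}^{15/2} f(x) dx
where f(x) = \frac{3 e^{- \frac{3 x}{2}}}{2}
= - \frac{1 - e^{9}}{e^{\frac{45}{4}}}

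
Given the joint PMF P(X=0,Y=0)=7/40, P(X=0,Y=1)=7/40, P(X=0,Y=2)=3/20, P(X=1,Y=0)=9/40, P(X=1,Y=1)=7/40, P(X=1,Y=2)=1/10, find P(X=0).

P(X=0) = P(X=0,Y=0) + P(X=0,Y=1) + P(X=0,Y=2)
= 7/40 + 7/40 + 3/20
= 1/2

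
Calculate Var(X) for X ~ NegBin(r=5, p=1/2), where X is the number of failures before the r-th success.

For X ~ NegBin(r=5, p=1/2), where X is the number of failures before the r-th success:
Var(X) = 10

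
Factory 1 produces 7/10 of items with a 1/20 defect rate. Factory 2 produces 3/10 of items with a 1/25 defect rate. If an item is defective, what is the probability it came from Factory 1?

Using Bayes' theorem:
P(F1) = 7/10, P(D|F1) = 1/20
P(F2) = 3/10, P(D|F2) = 1/25
P(D) = P(D|F1)P(F1) + P(D|F2)P(F2)
     = \frac{47}{1000}
P(F1|D) = P(D|F1)P(F1) / P(D)
= \frac{35}{47}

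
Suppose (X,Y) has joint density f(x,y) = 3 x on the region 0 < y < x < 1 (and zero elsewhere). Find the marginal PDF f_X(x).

f_X(x) = ∫_0^x 3 x dy = 3 x^{2}
for 0 < x < 1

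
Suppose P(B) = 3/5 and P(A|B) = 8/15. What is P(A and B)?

By definition, P(A|B) = P(A ∩ B) / P(B)
So P(A ∩ B) = P(A|B) × P(B)
= 8/15 × 3/5
= 8/25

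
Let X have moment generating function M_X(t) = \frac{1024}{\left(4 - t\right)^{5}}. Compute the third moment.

To find E[X^3], compute M^(3)(0):
M^(1)(t) = \frac{5120}{\left(4 - t\right)^{6}}
M^(2)(t) = \frac{30720}{\left(4 - t\right)^{7}}
M^(3)(t) = \frac{215040}{\left(4 - t\right)^{8}}
M^(3)(0) = \frac{105}{32}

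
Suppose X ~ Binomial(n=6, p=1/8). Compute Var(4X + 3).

For X ~ Binomial(n=6, p=1/8):
Var(X) = \frac{21}{32}
Var(4X + 3) = (4)² × Var(X) = 16 × \frac{21}{32} = \frac{21}{2}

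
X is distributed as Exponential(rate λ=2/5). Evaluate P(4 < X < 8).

P(4 < X < 8) = ∫_{4}^{8} f(x) dx
where f(x) = \frac{2 e^{- \frac{2 x}{5}}}{5}
= - \frac{1 - e^{\frac{8}{5}}}{e^{\frac{16}{5}}}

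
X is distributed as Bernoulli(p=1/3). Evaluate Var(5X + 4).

For X ~ Bernoulli(p=1/3):
Var(X) = \frac{2}{9}
Var(5X + 4) = (5)² × Var(X) = 25 × \frac{2}{9} = \frac{50}{9}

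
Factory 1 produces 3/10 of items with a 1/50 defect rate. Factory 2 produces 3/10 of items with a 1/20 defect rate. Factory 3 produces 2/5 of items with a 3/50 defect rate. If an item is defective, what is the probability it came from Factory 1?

Using Bayes' theorem:
P(F1) = 3/10, P(D|F1) = 1/50
P(F2) = 3/10, P(D|F2) = 1/20
P(F3) = 2/5, P(D|F3) = 3/50
P(D) = P(D|F1)P(F1) + P(D|F2)P(F2) + P(D|F3)P(F3)
     = \frac{9}{200}
P(F1|D) = P(D|F1)P(F1) / P(D)
= \frac{2}{15}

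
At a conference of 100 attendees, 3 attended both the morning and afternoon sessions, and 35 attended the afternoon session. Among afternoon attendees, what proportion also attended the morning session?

P(A ∩ B) = 3/100
P(B) = 35/100 = 7/20
P(A|B) = P(A ∩ B) / P(B) = (3/100) / (7/20) = 3/35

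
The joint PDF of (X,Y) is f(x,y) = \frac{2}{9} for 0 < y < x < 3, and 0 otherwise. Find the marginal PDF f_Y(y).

f_Y(y) = ∫_y^3 \frac{2}{9} dx = \frac{2}{3} - \frac{2 y}{9}
for 0 < y < 3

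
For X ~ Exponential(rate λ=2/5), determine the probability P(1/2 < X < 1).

P(1/2 < X < 1) = ∫_{1/2}^{1} f(x) dx
where f(x) = \frac{2 e^{- \frac{2 x}{5}}}{5}
= - \frac{1 - e^{\frac{1}{5}}}{e^{\frac{2}{5}}}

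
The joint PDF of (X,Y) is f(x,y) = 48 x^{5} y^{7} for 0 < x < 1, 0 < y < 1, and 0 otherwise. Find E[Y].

E[Y] = ∫_0^1 ∫_0^1 y × f(x,y) dx dy
= \frac{8}{9}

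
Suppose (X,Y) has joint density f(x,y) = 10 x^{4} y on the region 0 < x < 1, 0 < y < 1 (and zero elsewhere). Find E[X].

E[X] = ∫_0^1 ∫_0^1 x × f(x,y) dy dx
= ∫_0^1 ∫_0^1 x × (10 x^{4} y) dy dx
= \frac{5}{6}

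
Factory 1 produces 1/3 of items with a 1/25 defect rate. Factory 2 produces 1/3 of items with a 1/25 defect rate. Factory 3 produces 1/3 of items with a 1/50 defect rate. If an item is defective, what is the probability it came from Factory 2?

Using Bayes' theorem:
P(F1) = 1/3, P(D|F1) = 1/25
P(F2) = 1/3, P(D|F2) = 1/25
P(F3) = 1/3, P(D|F3) = 1/50
P(D) = P(D|F1)P(F1) + P(D|F2)P(F2) + P(D|F3)P(F3)
     = \frac{1}{30}
P(F2|D) = P(D|F2)P(F2) / P(D)
= \frac{2}{5}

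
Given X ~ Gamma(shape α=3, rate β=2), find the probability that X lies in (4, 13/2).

P(4 < X < 13/2) = ∫_{4}^{13/2} f(x) dx
where f(x) = 4 x^{2} e^{- 2 x}
= \frac{-197 + 82 e^{5}}{2 e^{13}}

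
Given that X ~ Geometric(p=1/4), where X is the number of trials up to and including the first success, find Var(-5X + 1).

For X ~ Geometric(p=1/4), where X is the number of trials up to and including the first success:
Var(X) = 12
Var(-5X + 1) = (-5)² × Var(X) = 25 × 12 = 300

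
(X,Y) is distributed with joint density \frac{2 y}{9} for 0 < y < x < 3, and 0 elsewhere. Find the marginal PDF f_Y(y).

f_Y(y) = ∫_y^3 \frac{2 y}{9} dx = \frac{2 y \left(3 - y\right)}{9}
for 0 < y < 3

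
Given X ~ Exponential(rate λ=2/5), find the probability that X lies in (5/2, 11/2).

P(5/2 < X < 11/2) = ∫_{5/2}^{11/2} f(x) dx
where f(x) = \frac{2 e^{- \frac{2 x}{5}}}{5}
= - \frac{1}{e^{\frac{11}{5}}} + e^{-1}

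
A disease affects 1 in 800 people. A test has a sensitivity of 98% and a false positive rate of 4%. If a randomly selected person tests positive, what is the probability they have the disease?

Let D = the rare event, + = positive/flagged.
P(D) = 1/800
P(+|D) = 98/100 = 49/50
P(+|D') = 4/100 = 1/25
P(+) = P(+|D)P(D) + P(+|D')P(D')
     = \frac{49}{50} × \frac{1}{800} + \frac{1}{25} × \frac{799}{800}
     = \frac{1647}{40000}
P(D|+) = P(+|D)P(D)/P(+) = \frac{49}{1647}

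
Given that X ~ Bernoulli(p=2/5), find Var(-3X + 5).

For X ~ Bernoulli(p=2/5):
Var(X) = \frac{6}{25}
Var(-3X + 5) = (-3)² × Var(X) = 9 × \frac{6}{25} = \frac{54}{25}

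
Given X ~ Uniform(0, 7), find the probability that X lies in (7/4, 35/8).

P(7/4 < X < 35/8) = ∫_{7/4}^{35/8} f(x) dx
where f(x) = \frac{1}{7}
= \frac{3}{8}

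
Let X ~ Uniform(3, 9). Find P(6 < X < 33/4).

P(6 < X < 33/4) = ∫_{6}^{33/4} f(x) dx
where f(x) = \frac{1}{6}
= \frac{3}{8}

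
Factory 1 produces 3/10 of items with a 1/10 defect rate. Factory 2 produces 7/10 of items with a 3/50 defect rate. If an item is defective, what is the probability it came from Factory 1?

Using Bayes' theorem:
P(F1) = 3/10, P(D|F1) = 1/10
P(F2) = 7/10, P(D|F2) = 3/50
P(D) = P(D|F1)P(F1) + P(D|F2)P(F2)
     = \frac{9}{125}
P(F1|D) = P(D|F1)P(F1) / P(D)
= \frac{5}{12}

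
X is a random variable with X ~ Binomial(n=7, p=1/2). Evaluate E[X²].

Using the identity E[X²] = Var(X) + (E[X])²:
E[X] = \frac{7}{2}
Var(X) = \frac{7}{4}
E[X²] = \frac{7}{4} + (\frac{7}{2})²
= 14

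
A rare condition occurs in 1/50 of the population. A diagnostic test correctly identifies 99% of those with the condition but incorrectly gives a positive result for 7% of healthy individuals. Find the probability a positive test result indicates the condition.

Let D = the rare event, + = positive/flagged.
P(D) = 1/50
P(+|D) = 99/100
P(+|D') = 7/100
P(+) = P(+|D)P(D) + P(+|D')P(D')
     = \frac{99}{100} × \frac{1}{50} + \frac{7}{100} × \frac{49}{50}
     = \frac{221}{2500}
P(D|+) = P(+|D)P(D)/P(+) = \frac{99}{442}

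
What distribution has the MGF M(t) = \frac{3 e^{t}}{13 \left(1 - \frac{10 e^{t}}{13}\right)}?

The MGF M(t) = \frac{3 e^{t}}{13 \left(1 - \frac{10 e^{t}}{13}\right)} is the standard form for the Geometric distribution.
Comparing with the known MGF formula identifies: Geometric(p=3/13), X = trial number of first success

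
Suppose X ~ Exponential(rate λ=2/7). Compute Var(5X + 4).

For X ~ Exponential(rate λ=2/7):
Var(X) = \frac{49}{4}
Var(5X + 4) = (5)² × Var(X) = 25 × \frac{49}{4} = \frac{1225}{4}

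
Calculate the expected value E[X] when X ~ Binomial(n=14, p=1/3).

For X ~ Binomial(n=14, p=1/3), the expected value is:
E[X] = \frac{14}{3}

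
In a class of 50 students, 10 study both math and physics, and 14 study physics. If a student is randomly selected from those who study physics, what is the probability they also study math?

P(A ∩ B) = 10/50 = 1/5
P(B) = 14/50 = 7/25
P(A|B) = P(A ∩ B) / P(B) = (1/5) / (7/25) = 5/7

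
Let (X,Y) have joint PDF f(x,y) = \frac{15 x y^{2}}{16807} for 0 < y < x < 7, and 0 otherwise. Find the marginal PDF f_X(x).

f_X(x) = ∫_0^x \frac{15 x y^{2}}{16807} dy = \frac{5 x^{4}}{16807}
for 0 < x < 7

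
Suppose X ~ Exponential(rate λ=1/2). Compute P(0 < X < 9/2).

P(0 < X < 9/2) = ∫_{0}^{9/2} f(x) dx
where f(x) = \frac{e^{- \frac{x}{2}}}{2}
= 1 - e^{- \frac{9}{4}}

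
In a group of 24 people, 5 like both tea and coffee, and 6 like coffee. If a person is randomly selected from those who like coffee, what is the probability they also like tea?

P(A ∩ B) = 5/24
P(B) = 6/24 = 1/4
P(A|B) = P(A ∩ B) / P(B) = (5/24) / (1/4) = 5/6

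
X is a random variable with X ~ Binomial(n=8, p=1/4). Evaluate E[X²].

Using the identity E[X²] = Var(X) + (E[X])²:
E[X] = 2
Var(X) = \frac{3}{2}
E[X²] = \frac{3}{2} + (2)²
= \frac{11}{2}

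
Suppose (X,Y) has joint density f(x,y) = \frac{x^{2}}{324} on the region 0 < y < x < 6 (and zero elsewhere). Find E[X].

f_X(x) = ∫_0^x \frac{x^{2}}{324} dy = \frac{x^{3}}{324}
E[X] = ∫_0^6 x × (\frac{x^{3}}{324}) dx = \frac{24}{5}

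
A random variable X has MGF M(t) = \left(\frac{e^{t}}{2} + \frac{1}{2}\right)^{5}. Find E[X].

To find E[X], compute M^(1)(0):
M^(1)(t) = \frac{5 \left(\frac{e^{t}}{2} + \frac{1}{2}\right)^{4} e^{t}}{2}
M^(1)(0) = \frac{5}{2}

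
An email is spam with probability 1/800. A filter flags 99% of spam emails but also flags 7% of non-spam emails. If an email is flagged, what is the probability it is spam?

Let D = the rare event, + = positive/flagged.
P(D) = 1/800
P(+|D) = 99/100
P(+|D') = 7/100
P(+) = P(+|D)P(D) + P(+|D')P(D')
     = \frac{99}{100} × \frac{1}{800} + \frac{7}{100} × \frac{799}{800}
     = \frac{1423}{20000}
P(D|+) = P(+|D)P(D)/P(+) = \frac{99}{5692}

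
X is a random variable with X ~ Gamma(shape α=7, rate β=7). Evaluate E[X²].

Using the identity E[X²] = Var(X) + (E[X])²:
E[X] = 1
Var(X) = \frac{1}{7}
E[X²] = \frac{1}{7} + (1)²
= \frac{8}{7}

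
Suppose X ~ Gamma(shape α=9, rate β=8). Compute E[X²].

Using the identity E[X²] = Var(X) + (E[X])²:
E[X] = \frac{9}{8}
Var(X) = \frac{9}{64}
E[X²] = \frac{9}{64} + (\frac{9}{8})²
= \frac{45}{32}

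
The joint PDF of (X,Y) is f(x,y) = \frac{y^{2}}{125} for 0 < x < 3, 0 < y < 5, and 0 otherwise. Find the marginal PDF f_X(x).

f_X(x) = ∫_0^5 f(x,y) dy
= ∫_0^5 \frac{y^{2}}{125} dy
= \frac{1}{3} for 0 < x < 3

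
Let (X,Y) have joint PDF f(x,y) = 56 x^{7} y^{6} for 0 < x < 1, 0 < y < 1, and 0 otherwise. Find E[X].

E[X] = ∫_0^1 ∫_0^1 x × f(x,y) dy dx
= ∫_0^1 ∫_0^1 x × (56 x^{7} y^{6}) dy dx
= \frac{8}{9}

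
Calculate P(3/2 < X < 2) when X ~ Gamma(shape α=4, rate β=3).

P(3/2 < X < 2) = ∫_{3/2}^{2} f(x) dx
where f(x) = \frac{27 x^{3} e^{- 3 x}}{2}
= - \frac{61}{e^{6}} + \frac{493}{16 e^{\frac{9}{2}}}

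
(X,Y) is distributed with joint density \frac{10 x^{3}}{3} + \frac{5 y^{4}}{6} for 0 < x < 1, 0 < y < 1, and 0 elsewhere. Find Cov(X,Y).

E[XY] = ∫∫ xy × f(x,y) dx dy = \frac{29}{72}
E[X] = \frac{3}{4}
E[Y] = \frac{5}{9}
Cov(X,Y) = E[XY] - E[X]E[Y] = - \frac{1}{72}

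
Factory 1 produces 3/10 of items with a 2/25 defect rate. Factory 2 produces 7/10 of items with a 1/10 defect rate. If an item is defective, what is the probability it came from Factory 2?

Using Bayes' theorem:
P(F1) = 3/10, P(D|F1) = 2/25
P(F2) = 7/10, P(D|F2) = 1/10
P(D) = P(D|F1)P(F1) + P(D|F2)P(F2)
     = \frac{47}{500}
P(F2|D) = P(D|F2)P(F2) / P(D)
= \frac{35}{47}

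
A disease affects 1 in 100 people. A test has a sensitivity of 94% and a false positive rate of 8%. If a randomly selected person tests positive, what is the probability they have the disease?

Let D = the rare event, + = positive/flagged.
P(D) = 1/100
P(+|D) = 94/100 = 47/50
P(+|D') = 8/100 = 2/25
P(+) = P(+|D)P(D) + P(+|D')P(D')
     = \frac{47}{50} × \frac{1}{100} + \frac{2}{25} × \frac{99}{100}
     = \frac{443}{5000}
P(D|+) = P(+|D)P(D)/P(+) = \frac{47}{443}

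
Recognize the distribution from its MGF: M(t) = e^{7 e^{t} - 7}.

The MGF M(t) = e^{7 e^{t} - 7} is the standard form for the Poisson distribution.
Comparing with the known MGF formula identifies: Poisson(λ=7)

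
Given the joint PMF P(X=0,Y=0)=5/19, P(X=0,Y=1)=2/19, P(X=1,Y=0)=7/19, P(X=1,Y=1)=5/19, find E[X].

First find marginal of X:
P(X=0) = 7/19
P(X=1) = 12/19
E[X] = 0 × 7/19 + 1 × 12/19 = 12/19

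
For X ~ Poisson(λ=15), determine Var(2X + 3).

For X ~ Poisson(λ=15):
Var(X) = 15
Var(2X + 3) = (2)² × Var(X) = 4 × 15 = 60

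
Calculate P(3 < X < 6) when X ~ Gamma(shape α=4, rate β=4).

P(3 < X < 6) = ∫_{3}^{6} f(x) dx
where f(x) = \frac{128 x^{3} e^{- 4 x}}{3}
= \frac{-2617 + 373 e^{12}}{e^{24}}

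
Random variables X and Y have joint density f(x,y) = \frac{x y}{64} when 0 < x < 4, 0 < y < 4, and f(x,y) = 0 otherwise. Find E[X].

f_X(x) = ∫_0^4 \frac{x y}{64} dy = \frac{x}{8}
E[X] = ∫_0^4 x × (\frac{x}{8}) dx = \frac{8}{3}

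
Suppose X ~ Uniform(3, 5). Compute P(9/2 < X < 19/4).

P(9/2 < X < 19/4) = ∫_{9/2}^{19/4} f(x) dx
where f(x) = \frac{1}{2}
= \frac{1}{8}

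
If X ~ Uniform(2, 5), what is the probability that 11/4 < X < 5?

P(11/4 < X < 5) = ∫_{11/4}^{5} f(x) dx
where f(x) = \frac{1}{3}
= \frac{3}{4}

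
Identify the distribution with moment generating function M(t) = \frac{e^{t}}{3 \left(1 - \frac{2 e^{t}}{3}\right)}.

The MGF M(t) = \frac{e^{t}}{3 \left(1 - \frac{2 e^{t}}{3}\right)} is the standard form for the Geometric distribution.
Comparing with the known MGF formula identifies: Geometric(p=1/3), X = trial number of first success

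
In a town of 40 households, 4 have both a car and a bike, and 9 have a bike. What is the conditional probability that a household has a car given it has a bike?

P(A ∩ B) = 4/40 = 1/10
P(B) = 9/40
P(A|B) = P(A ∩ B) / P(B) = (1/10) / (9/40) = 4/9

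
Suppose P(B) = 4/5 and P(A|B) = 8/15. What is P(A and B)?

By definition, P(A|B) = P(A ∩ B) / P(B)
So P(A ∩ B) = P(A|B) × P(B)
= 8/15 × 4/5
= 32/75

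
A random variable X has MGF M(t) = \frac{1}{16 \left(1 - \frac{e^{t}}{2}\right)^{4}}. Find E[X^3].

To find E[X^3], compute M^(3)(0):
M^(1)(t) = \frac{e^{t}}{8 \left(1 - \frac{e^{t}}{2}\right)^{5}}
M^(2)(t) = \frac{e^{t}}{8 \left(1 - \frac{e^{t}}{2}\right)^{5}} + \frac{5 e^{2 t}}{16 \left(1 - \frac{e^{t}}{2}\right)^{6}}
M^(3)(t) = \frac{e^{t}}{8 \left(1 - \frac{e^{t}}{2}\right)^{5}} + \frac{15 e^{2 t}}{16 \left(1 - \frac{e^{t}}{2}\right)^{6}} + \frac{15 e^{3 t}}{16 \left(1 - \frac{e^{t}}{2}\right)^{7}}
M^(3)(0) = 184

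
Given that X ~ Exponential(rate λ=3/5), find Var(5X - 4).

For X ~ Exponential(rate λ=3/5):
Var(X) = \frac{25}{9}
Var(5X - 4) = (5)² × Var(X) = 25 × \frac{25}{9} = \frac{625}{9}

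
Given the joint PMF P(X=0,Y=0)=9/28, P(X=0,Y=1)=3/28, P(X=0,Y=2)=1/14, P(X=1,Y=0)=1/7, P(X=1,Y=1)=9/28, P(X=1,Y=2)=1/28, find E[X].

First find marginal of X:
P(X=0) = 1/2
P(X=1) = 1/2
E[X] = 0 × 1/2 + 1 × 1/2 = 1/2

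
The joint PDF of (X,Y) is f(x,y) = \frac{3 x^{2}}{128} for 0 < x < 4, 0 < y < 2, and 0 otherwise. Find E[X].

f_X(x) = ∫_0^2 \frac{3 x^{2}}{128} dy = \frac{3 x^{2}}{64}
E[X] = ∫_0^4 x × (\frac{3 x^{2}}{64}) dx = 3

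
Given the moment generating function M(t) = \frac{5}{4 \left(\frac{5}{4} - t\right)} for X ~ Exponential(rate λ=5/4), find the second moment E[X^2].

To find E[X^2], compute M^(2)(0):
M^(1)(t) = \frac{5}{4 \left(\frac{5}{4} - t\right)^{2}}
M^(2)(t) = \frac{5}{2 \left(\frac{5}{4} - t\right)^{3}}
M^(2)(0) = \frac{32}{25}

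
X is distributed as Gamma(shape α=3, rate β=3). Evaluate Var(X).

For X ~ Gamma(shape α=3, rate β=3):
Var(X) = \frac{1}{3}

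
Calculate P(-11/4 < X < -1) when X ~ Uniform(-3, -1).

P(-11/4 < X < -1) = ∫_{-11/4}^{-1} f(x) dx
where f(x) = \frac{1}{2}
= \frac{7}{8}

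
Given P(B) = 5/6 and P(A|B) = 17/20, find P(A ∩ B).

By definition, P(A|B) = P(A ∩ B) / P(B)
So P(A ∩ B) = P(A|B) × P(B)
= 17/20 × 5/6
= 17/24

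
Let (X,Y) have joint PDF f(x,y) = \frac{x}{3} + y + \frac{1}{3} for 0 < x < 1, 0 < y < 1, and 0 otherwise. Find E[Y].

E[Y] = ∫_0^1 ∫_0^1 y × f(x,y) dx dy
= \frac{7}{12}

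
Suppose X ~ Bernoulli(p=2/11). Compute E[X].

For X ~ Bernoulli(p=2/11), the expected value is:
E[X] = \frac{2}{11}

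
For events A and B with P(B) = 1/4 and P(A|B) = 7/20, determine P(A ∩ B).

By definition, P(A|B) = P(A ∩ B) / P(B)
So P(A ∩ B) = P(A|B) × P(B)
= 7/20 × 1/4
= 7/80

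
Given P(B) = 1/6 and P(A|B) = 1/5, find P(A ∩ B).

By definition, P(A|B) = P(A ∩ B) / P(B)
So P(A ∩ B) = P(A|B) × P(B)
= 1/5 × 1/6
= 1/30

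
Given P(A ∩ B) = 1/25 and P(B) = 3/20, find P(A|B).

P(A|B) = P(A ∩ B) / P(B)
= (1/25) / (3/20)
= 4/15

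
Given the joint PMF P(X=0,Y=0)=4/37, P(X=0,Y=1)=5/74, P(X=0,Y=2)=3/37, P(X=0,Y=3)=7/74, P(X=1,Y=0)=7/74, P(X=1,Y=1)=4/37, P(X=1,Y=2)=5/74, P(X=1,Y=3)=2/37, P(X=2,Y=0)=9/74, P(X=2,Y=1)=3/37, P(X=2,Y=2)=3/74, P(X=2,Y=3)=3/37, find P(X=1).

P(X=1) = P(X=1,Y=0) + P(X=1,Y=1) + P(X=1,Y=2) + P(X=1,Y=3)
= 7/74 + 4/37 + 5/74 + 2/37
= 12/37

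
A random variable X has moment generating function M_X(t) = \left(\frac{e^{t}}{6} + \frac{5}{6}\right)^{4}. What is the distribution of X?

The MGF M(t) = \left(\frac{e^{t}}{6} + \frac{5}{6}\right)^{4} is the standard form for the Binomial distribution.
Comparing with the known MGF formula identifies: Binomial(n=4, p=1/6)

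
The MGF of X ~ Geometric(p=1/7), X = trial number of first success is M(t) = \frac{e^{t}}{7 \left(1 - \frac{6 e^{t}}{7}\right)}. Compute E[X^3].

To find E[X^3], compute M^(3)(0):
M^(1)(t) = \frac{e^{t}}{7 \left(1 - \frac{6 e^{t}}{7}\right)} + \frac{6 e^{2 t}}{49 \left(1 - \frac{6 e^{t}}{7}\right)^{2}}
M^(2)(t) = \frac{e^{t}}{7 \left(1 - \frac{6 e^{t}}{7}\right)} + \frac{18 e^{2 t}}{49 \left(1 - \frac{6 e^{t}}{7}\right)^{2}} + \frac{72 e^{3 t}}{343 \left(1 - \frac{6 e^{t}}{7}\right)^{3}}
M^(3)(t) = \frac{e^{t}}{7 \left(1 - \frac{6 e^{t}}{7}\right)} + \frac{6 e^{2 t}}{7 \left(1 - \frac{6 e^{t}}{7}\right)^{2}} + \frac{432 e^{3 t}}{343 \left(1 - \frac{6 e^{t}}{7}\right)^{3}} + \frac{1296 e^{4 t}}{2401 \left(1 - \frac{6 e^{t}}{7}\right)^{4}}
M^(3)(0) = 1771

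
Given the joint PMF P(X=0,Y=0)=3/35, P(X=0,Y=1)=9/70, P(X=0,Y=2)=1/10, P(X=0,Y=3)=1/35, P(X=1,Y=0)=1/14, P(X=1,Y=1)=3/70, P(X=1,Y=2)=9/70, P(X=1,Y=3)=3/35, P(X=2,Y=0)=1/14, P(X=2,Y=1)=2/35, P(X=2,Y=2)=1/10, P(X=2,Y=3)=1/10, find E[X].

First find marginal of X:
P(X=0) = 12/35
P(X=1) = 23/70
P(X=2) = 23/70
E[X] = 0 × 12/35 + 1 × 23/70 + 2 × 23/70 = 69/70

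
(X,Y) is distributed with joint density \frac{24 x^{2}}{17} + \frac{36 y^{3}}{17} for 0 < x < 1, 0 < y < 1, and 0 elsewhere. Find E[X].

E[X] = ∫_0^1 ∫_0^1 x × f(x,y) dy dx
= ∫_0^1 ∫_0^1 x × (\frac{24 x^{2}}{17} + \frac{36 y^{3}}{17}) dy dx
= \frac{21}{34}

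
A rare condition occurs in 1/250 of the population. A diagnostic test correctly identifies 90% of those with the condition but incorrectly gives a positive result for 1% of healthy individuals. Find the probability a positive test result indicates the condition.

Let D = the rare event, + = positive/flagged.
P(D) = 1/250
P(+|D) = 90/100 = 9/10
P(+|D') = 1/100
P(+) = P(+|D)P(D) + P(+|D')P(D')
     = \frac{9}{10} × \frac{1}{250} + \frac{1}{100} × \frac{249}{250}
     = \frac{339}{25000}
P(D|+) = P(+|D)P(D)/P(+) = \frac{30}{113}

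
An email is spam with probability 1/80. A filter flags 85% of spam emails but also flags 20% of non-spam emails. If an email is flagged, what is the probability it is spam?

Let D = the rare event, + = positive/flagged.
P(D) = 1/80
P(+|D) = 85/100 = 17/20
P(+|D') = 20/100 = 1/5
P(+) = P(+|D)P(D) + P(+|D')P(D')
     = \frac{17}{20} × \frac{1}{80} + \frac{1}{5} × \frac{79}{80}
     = \frac{333}{1600}
P(D|+) = P(+|D)P(D)/P(+) = \frac{17}{333}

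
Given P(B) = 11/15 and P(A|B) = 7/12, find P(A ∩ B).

By definition, P(A|B) = P(A ∩ B) / P(B)
So P(A ∩ B) = P(A|B) × P(B)
= 7/12 × 11/15
= 77/180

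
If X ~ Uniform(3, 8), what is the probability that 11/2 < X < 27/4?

P(11/2 < X < 27/4) = ∫_{11/2}^{27/4} f(x) dx
where f(x) = \frac{1}{5}
= \frac{1}{4}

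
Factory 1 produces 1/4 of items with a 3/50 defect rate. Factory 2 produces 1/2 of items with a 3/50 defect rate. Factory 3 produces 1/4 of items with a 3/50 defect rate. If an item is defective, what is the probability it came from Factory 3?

Using Bayes' theorem:
P(F1) = 1/4, P(D|F1) = 3/50
P(F2) = 1/2, P(D|F2) = 3/50
P(F3) = 1/4, P(D|F3) = 3/50
P(D) = P(D|F1)P(F1) + P(D|F2)P(F2) + P(D|F3)P(F3)
     = \frac{3}{50}
P(F3|D) = P(D|F3)P(F3) / P(D)
= \frac{1}{4}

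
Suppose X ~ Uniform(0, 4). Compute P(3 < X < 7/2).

P(3 < X < 7/2) = ∫_{3}^{7/2} f(x) dx
where f(x) = \frac{1}{4}
= \frac{1}{8}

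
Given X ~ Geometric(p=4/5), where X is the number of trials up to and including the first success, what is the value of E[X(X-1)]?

E[X(X-1)] = E[X² - X] = E[X²] - E[X]
E[X] = \frac{5}{4}
E[X²] = Var(X) + (E[X])² = \frac{5}{16} + (\frac{5}{4})² = \frac{15}{8}
E[X(X-1)] = \frac{15}{8} - \frac{5}{4} = \frac{5}{8}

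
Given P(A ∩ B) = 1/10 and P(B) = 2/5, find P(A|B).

P(A|B) = P(A ∩ B) / P(B)
= (1/10) / (2/5)
= 1/4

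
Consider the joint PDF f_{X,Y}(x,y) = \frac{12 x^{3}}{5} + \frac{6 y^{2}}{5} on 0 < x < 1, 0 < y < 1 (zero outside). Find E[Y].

E[Y] = ∫_0^1 ∫_0^1 y × f(x,y) dx dy
= \frac{3}{5}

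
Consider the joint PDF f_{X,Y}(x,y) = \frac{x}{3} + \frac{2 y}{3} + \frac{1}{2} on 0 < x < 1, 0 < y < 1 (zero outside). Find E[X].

E[X] = ∫_0^1 ∫_0^1 x × f(x,y) dy dx
= ∫_0^1 ∫_0^1 x × (\frac{x}{3} + \frac{2 y}{3} + \frac{1}{2}) dy dx
= \frac{19}{36}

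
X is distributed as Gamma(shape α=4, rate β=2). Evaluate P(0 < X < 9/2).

P(0 < X < 9/2) = ∫_{0}^{9/2} f(x) dx
where f(x) = \frac{8 x^{3} e^{- 2 x}}{3}
= 1 - \frac{172}{e^{9}}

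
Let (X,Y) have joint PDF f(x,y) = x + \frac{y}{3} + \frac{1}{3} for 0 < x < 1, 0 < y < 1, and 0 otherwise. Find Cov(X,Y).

E[XY] = ∫∫ xy × f(x,y) dx dy = \frac{11}{36}
E[X] = \frac{7}{12}
E[Y] = \frac{19}{36}
Cov(X,Y) = E[XY] - E[X]E[Y] = - \frac{1}{432}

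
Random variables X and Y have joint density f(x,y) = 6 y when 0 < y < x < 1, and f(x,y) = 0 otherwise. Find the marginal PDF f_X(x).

f_X(x) = ∫_0^x 6 y dy = 3 x^{2}
for 0 < x < 1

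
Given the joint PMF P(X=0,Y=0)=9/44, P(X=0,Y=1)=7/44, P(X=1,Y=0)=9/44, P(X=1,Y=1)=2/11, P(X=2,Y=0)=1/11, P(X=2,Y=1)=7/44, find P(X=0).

P(X=0) = P(X=0,Y=0) + P(X=0,Y=1)
= 9/44 + 7/44
= 4/11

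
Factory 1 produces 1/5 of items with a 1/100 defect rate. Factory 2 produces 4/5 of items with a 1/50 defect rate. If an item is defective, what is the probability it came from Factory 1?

Using Bayes' theorem:
P(F1) = 1/5, P(D|F1) = 1/100
P(F2) = 4/5, P(D|F2) = 1/50
P(D) = P(D|F1)P(F1) + P(D|F2)P(F2)
     = \frac{9}{500}
P(F1|D) = P(D|F1)P(F1) / P(D)
= \frac{1}{9}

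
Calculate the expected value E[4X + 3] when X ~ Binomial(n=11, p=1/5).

For X ~ Binomial(n=11, p=1/5):
E[X] = \frac{11}{5}
E[4X + 3] = 4 × E[X] + 3 = \frac{59}{5}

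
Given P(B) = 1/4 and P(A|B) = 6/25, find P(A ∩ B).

By definition, P(A|B) = P(A ∩ B) / P(B)
So P(A ∩ B) = P(A|B) × P(B)
= 6/25 × 1/4
= 3/50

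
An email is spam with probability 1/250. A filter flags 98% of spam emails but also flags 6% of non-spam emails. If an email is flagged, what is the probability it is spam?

Let D = the rare event, + = positive/flagged.
P(D) = 1/250
P(+|D) = 98/100 = 49/50
P(+|D') = 6/100 = 3/50
P(+) = P(+|D)P(D) + P(+|D')P(D')
     = \frac{49}{50} × \frac{1}{250} + \frac{3}{50} × \frac{249}{250}
     = \frac{199}{3125}
P(D|+) = P(+|D)P(D)/P(+) = \frac{49}{796}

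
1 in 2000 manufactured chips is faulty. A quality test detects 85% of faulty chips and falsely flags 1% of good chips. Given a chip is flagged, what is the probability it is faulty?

Let D = the rare event, + = positive/flagged.
P(D) = 1/2000
P(+|D) = 85/100 = 17/20
P(+|D') = 1/100
P(+) = P(+|D)P(D) + P(+|D')P(D')
     = \frac{17}{20} × \frac{1}{2000} + \frac{1}{100} × \frac{1999}{2000}
     = \frac{521}{50000}
P(D|+) = P(+|D)P(D)/P(+) = \frac{85}{2084}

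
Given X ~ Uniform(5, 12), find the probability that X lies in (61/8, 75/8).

P(61/8 < X < 75/8) = ∫_{61/8}^{75/8} f(x) dx
where f(x) = \frac{1}{7}
= \frac{1}{4}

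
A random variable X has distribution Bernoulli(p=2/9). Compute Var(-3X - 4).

For X ~ Bernoulli(p=2/9):
Var(X) = \frac{14}{81}
Var(-3X - 4) = (-3)² × Var(X) = 9 × \frac{14}{81} = \frac{14}{9}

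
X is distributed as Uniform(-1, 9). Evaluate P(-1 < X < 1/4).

P(-1 < X < 1/4) = ∫_{-1}^{1/4} f(x) dx
where f(x) = \frac{1}{10}
= \frac{1}{8}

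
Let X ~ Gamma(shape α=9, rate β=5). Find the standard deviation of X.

For X ~ Gamma(shape α=9, rate β=5):
Var(X) = \frac{9}{25}
SD(X) = √(Var(X)) = √(\frac{9}{25}) = \frac{3}{5}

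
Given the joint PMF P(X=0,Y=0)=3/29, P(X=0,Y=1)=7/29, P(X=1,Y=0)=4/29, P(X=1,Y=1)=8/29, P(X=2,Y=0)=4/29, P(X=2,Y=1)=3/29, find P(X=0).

P(X=0) = P(X=0,Y=0) + P(X=0,Y=1)
= 3/29 + 7/29
= 10/29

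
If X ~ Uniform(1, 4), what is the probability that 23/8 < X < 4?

P(23/8 < X < 4) = ∫_{23/8}^{4} f(x) dx
where f(x) = \frac{1}{3}
= \frac{3}{8}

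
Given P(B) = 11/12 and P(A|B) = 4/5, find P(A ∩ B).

By definition, P(A|B) = P(A ∩ B) / P(B)
So P(A ∩ B) = P(A|B) × P(B)
= 4/5 × 11/12
= 11/15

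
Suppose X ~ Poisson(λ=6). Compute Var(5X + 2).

For X ~ Poisson(λ=6):
Var(X) = 6
Var(5X + 2) = (5)² × Var(X) = 25 × 6 = 150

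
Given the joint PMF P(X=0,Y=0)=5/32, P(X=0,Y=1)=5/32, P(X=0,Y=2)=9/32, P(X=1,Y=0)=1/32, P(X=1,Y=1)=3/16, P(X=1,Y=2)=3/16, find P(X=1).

P(X=1) = P(X=1,Y=0) + P(X=1,Y=1) + P(X=1,Y=2)
= 1/32 + 3/16 + 3/16
= 13/32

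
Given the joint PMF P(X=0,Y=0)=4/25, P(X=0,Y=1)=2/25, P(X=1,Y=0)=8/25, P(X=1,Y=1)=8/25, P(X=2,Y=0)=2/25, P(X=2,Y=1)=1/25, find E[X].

First find marginal of X:
P(X=0) = 6/25
P(X=1) = 16/25
P(X=2) = 3/25
E[X] = 0 × 6/25 + 1 × 16/25 + 2 × 3/25 = 22/25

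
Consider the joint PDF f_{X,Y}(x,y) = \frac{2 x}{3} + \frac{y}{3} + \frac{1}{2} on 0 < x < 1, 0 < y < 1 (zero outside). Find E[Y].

E[Y] = ∫_0^1 ∫_0^1 y × f(x,y) dx dy
= \frac{19}{36}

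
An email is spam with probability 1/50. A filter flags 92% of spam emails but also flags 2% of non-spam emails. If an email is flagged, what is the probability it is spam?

Let D = the rare event, + = positive/flagged.
P(D) = 1/50
P(+|D) = 92/100 = 23/25
P(+|D') = 2/100 = 1/50
P(+) = P(+|D)P(D) + P(+|D')P(D')
     = \frac{23}{25} × \frac{1}{50} + \frac{1}{50} × \frac{49}{50}
     = \frac{19}{500}
P(D|+) = P(+|D)P(D)/P(+) = \frac{46}{95}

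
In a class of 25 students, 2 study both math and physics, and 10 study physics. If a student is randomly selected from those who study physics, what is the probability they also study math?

P(A ∩ B) = 2/25
P(B) = 10/25 = 2/5
P(A|B) = P(A ∩ B) / P(B) = (2/25) / (2/5) = 1/5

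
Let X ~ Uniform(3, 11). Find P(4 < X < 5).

P(4 < X < 5) = ∫_{4}^{5} f(x) dx
where f(x) = \frac{1}{8}
= \frac{1}{8}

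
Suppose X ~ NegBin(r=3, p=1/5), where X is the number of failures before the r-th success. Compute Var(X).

For X ~ NegBin(r=3, p=1/5), where X is the number of failures before the r-th success:
Var(X) = 60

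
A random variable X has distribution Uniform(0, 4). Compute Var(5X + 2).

For X ~ Uniform(0, 4):
Var(X) = \frac{4}{3}
Var(5X + 2) = (5)² × Var(X) = 25 × \frac{4}{3} = \frac{100}{3}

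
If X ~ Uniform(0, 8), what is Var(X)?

For X ~ Uniform(0, 8):
Var(X) = \frac{16}{3}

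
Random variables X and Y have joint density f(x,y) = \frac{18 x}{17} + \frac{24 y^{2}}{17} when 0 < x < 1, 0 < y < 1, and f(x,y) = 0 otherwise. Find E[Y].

E[Y] = ∫_0^1 ∫_0^1 y × f(x,y) dx dy
= \frac{21}{34}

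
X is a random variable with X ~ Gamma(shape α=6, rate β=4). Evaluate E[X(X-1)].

E[X(X-1)] = E[X² - X] = E[X²] - E[X]
E[X] = \frac{3}{2}
E[X²] = Var(X) + (E[X])² = \frac{3}{8} + (\frac{3}{2})² = \frac{21}{8}
E[X(X-1)] = \frac{21}{8} - \frac{3}{2} = \frac{9}{8}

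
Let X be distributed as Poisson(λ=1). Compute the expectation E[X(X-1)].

E[X(X-1)] = E[X² - X] = E[X²] - E[X]
E[X] = 1
E[X²] = Var(X) + (E[X])² = 1 + (1)² = 2
E[X(X-1)] = 2 - 1 = 1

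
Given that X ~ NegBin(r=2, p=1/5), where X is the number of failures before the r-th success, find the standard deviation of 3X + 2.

For X ~ NegBin(r=2, p=1/5), where X is the number of failures before the r-th success:
Var(X) = 40
SD(X) = √(Var(X)) = √(40) = 2 \sqrt{10}
SD(3X + 2) = |3| × SD(X) = 3 × 2 \sqrt{10} = 6 \sqrt{10}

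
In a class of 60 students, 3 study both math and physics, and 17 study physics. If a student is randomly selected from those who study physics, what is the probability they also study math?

P(A ∩ B) = 3/60 = 1/20
P(B) = 17/60
P(A|B) = P(A ∩ B) / P(B) = (1/20) / (17/60) = 3/17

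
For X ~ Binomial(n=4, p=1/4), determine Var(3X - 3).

For X ~ Binomial(n=4, p=1/4):
Var(X) = \frac{3}{4}
Var(3X - 3) = (3)² × Var(X) = 9 × \frac{3}{4} = \frac{27}{4}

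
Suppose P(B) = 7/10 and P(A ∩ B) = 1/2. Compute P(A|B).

P(A|B) = P(A ∩ B) / P(B)
= (1/2) / (7/10)
= 5/7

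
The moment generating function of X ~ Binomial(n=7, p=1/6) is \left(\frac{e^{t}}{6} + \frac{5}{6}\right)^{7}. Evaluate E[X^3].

To find E[X^3], compute M^(3)(0):
M^(1)(t) = \frac{7 \left(\frac{e^{t}}{6} + \frac{5}{6}\right)^{6} e^{t}}{6}
M^(2)(t) = \frac{7 \left(\frac{e^{t}}{6} + \frac{5}{6}\right)^{6} e^{t}}{6} + \frac{7 \left(\frac{e^{t}}{6} + \frac{5}{6}\right)^{5} e^{2 t}}{6}
M^(3)(t) = \frac{7 \left(\frac{e^{t}}{6} + \frac{5}{6}\right)^{6} e^{t}}{6} + \frac{7 \left(\frac{e^{t}}{6} + \frac{5}{6}\right)^{5} e^{2 t}}{2} + \frac{35 \left(\frac{e^{t}}{6} + \frac{5}{6}\right)^{4} e^{3 t}}{36}
M^(3)(0) = \frac{203}{36}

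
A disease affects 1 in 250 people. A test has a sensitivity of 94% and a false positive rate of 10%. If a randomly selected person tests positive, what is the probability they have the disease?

Let D = the rare event, + = positive/flagged.
P(D) = 1/250
P(+|D) = 94/100 = 47/50
P(+|D') = 10/100 = 1/10
P(+) = P(+|D)P(D) + P(+|D')P(D')
     = \frac{47}{50} × \frac{1}{250} + \frac{1}{10} × \frac{249}{250}
     = \frac{323}{3125}
P(D|+) = P(+|D)P(D)/P(+) = \frac{47}{1292}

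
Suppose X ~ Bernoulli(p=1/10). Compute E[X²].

Using the identity E[X²] = Var(X) + (E[X])²:
E[X] = \frac{1}{10}
Var(X) = \frac{9}{100}
E[X²] = \frac{9}{100} + (\frac{1}{10})²
= \frac{1}{10}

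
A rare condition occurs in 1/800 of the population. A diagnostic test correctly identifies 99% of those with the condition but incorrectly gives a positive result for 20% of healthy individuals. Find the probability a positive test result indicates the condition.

Let D = the rare event, + = positive/flagged.
P(D) = 1/800
P(+|D) = 99/100
P(+|D') = 20/100 = 1/5
P(+) = P(+|D)P(D) + P(+|D')P(D')
     = \frac{99}{100} × \frac{1}{800} + \frac{1}{5} × \frac{799}{800}
     = \frac{16079}{80000}
P(D|+) = P(+|D)P(D)/P(+) = \frac{99}{16079}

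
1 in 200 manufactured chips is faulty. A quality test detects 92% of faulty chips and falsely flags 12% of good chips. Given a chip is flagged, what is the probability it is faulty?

Let D = the rare event, + = positive/flagged.
P(D) = 1/200
P(+|D) = 92/100 = 23/25
P(+|D') = 12/100 = 3/25
P(+) = P(+|D)P(D) + P(+|D')P(D')
     = \frac{23}{25} × \frac{1}{200} + \frac{3}{25} × \frac{199}{200}
     = \frac{31}{250}
P(D|+) = P(+|D)P(D)/P(+) = \frac{23}{620}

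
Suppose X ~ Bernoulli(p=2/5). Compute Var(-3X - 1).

For X ~ Bernoulli(p=2/5):
Var(X) = \frac{6}{25}
Var(-3X - 1) = (-3)² × Var(X) = 9 × \frac{6}{25} = \frac{54}{25}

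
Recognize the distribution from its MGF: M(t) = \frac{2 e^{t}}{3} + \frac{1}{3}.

The MGF M(t) = \frac{2 e^{t}}{3} + \frac{1}{3} is the standard form for the Bernoulli distribution.
Comparing with the known MGF formula identifies: Bernoulli(p=2/3)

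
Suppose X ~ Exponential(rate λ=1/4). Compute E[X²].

Using the identity E[X²] = Var(X) + (E[X])²:
E[X] = 4
Var(X) = 16
E[X²] = 16 + (4)²
= 32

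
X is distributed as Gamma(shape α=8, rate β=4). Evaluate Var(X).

For X ~ Gamma(shape α=8, rate β=4):
Var(X) = \frac{1}{2}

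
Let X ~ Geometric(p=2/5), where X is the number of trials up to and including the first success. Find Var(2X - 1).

For X ~ Geometric(p=2/5), where X is the number of trials up to and including the first success:
Var(X) = \frac{15}{4}
Var(2X - 1) = (2)² × Var(X) = 4 × \frac{15}{4} = 15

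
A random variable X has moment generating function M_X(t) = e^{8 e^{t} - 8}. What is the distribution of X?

The MGF M(t) = e^{8 e^{t} - 8} is the standard form for the Poisson distribution.
Comparing with the known MGF formula identifies: Poisson(λ=8)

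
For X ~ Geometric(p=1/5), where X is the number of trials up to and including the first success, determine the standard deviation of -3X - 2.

For X ~ Geometric(p=1/5), where X is the number of trials up to and including the first success:
Var(X) = 20
SD(X) = √(Var(X)) = √(20) = 2 \sqrt{5}
SD(-3X - 2) = |-3| × SD(X) = 3 × 2 \sqrt{5} = 6 \sqrt{5}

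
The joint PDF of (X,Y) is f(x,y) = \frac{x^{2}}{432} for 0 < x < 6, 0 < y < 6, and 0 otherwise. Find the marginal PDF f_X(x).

f_X(x) = ∫_0^6 f(x,y) dy
= ∫_0^6 \frac{x^{2}}{432} dy
= \frac{x^{2}}{72} for 0 < x < 6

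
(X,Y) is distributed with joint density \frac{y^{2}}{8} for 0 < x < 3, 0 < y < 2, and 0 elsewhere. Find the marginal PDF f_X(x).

f_X(x) = ∫_0^2 f(x,y) dy
= ∫_0^2 \frac{y^{2}}{8} dy
= \frac{1}{3} for 0 < x < 3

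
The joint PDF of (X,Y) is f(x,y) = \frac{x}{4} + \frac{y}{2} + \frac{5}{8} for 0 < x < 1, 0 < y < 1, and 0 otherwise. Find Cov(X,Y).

E[XY] = ∫∫ xy × f(x,y) dx dy = \frac{9}{32}
E[X] = \frac{25}{48}
E[Y] = \frac{13}{24}
Cov(X,Y) = E[XY] - E[X]E[Y] = - \frac{1}{1152}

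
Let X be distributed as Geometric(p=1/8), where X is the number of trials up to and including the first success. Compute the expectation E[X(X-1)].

E[X(X-1)] = E[X² - X] = E[X²] - E[X]
E[X] = 8
E[X²] = Var(X) + (E[X])² = 56 + (8)² = 120
E[X(X-1)] = 120 - 8 = 112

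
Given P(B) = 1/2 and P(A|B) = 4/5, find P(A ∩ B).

By definition, P(A|B) = P(A ∩ B) / P(B)
So P(A ∩ B) = P(A|B) × P(B)
= 4/5 × 1/2
= 2/5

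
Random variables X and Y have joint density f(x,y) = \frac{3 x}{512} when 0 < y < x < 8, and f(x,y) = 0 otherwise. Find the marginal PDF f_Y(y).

f_Y(y) = ∫_y^8 \frac{3 x}{512} dx = \frac{3}{16} - \frac{3 y^{2}}{1024}
for 0 < y < 8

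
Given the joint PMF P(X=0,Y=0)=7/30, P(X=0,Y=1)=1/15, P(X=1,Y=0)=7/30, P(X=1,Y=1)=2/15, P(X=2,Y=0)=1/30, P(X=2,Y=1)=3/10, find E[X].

First find marginal of X:
P(X=0) = 3/10
P(X=1) = 11/30
P(X=2) = 1/3
E[X] = 0 × 3/10 + 1 × 11/30 + 2 × 1/3 = 31/30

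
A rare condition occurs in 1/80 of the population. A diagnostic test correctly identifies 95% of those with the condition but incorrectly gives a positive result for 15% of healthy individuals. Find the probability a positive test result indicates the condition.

Let D = the rare event, + = positive/flagged.
P(D) = 1/80
P(+|D) = 95/100 = 19/20
P(+|D') = 15/100 = 3/20
P(+) = P(+|D)P(D) + P(+|D')P(D')
     = \frac{19}{20} × \frac{1}{80} + \frac{3}{20} × \frac{79}{80}
     = \frac{4}{25}
P(D|+) = P(+|D)P(D)/P(+) = \frac{19}{256}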